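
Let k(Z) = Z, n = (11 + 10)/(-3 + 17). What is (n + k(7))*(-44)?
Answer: -374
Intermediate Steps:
n = 3/2 (n = 21/14 = 21*(1/14) = 3/2 ≈ 1.5000)
(n + k(7))*(-44) = (3/2 + 7)*(-44) = (17/2)*(-44) = -374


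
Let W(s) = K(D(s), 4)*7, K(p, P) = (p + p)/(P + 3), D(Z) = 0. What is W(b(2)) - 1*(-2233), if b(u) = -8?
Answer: 2233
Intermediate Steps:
K(p, P) = 2*p/(3 + P) (K(p, P) = (2*p)/(3 + P) = 2*p/(3 + P))
W(s) = 0 (W(s) = (2*0/(3 + 4))*7 = (2*0/7)*7 = (2*0*(⅐))*7 = 0*7 = 0)
W(b(2)) - 1*(-2233) = 0 - 1*(-2233) = 0 + 2233 = 2233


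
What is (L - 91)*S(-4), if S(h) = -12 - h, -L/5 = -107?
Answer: -3552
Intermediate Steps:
L = 535 (L = -5*(-107) = 535)
(L - 91)*S(-4) = (535 - 91)*(-12 - 1*(-4)) = 444*(-12 + 4) = 444*(-8) = -3552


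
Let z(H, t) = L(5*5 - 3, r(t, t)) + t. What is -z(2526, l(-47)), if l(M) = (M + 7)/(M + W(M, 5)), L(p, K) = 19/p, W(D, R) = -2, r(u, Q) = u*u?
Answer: -1811/1078 ≈ -1.6800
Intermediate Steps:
r(u, Q) = u²
l(M) = (7 + M)/(-2 + M) (l(M) = (M + 7)/(M - 2) = (7 + M)/(-2 + M))
z(H, t) = 19/22 + t (z(H, t) = 19/(5*5 - 3) + t = 19/(25 - 3) + t = 19/22 + t)
-z(2526, l(-47)) = -(19/22 + (7 - 47)/(-2 - 47)) = -(19/22 - 40/(-49)) = -(19/22 - 1/49*(-40)) = -(19/22 + 40/49) = -1*1811/1078 = -1811/1078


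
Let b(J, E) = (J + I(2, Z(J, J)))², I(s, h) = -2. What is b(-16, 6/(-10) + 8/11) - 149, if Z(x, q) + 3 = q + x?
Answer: 175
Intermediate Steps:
Z(x, q) = -3 + q + x (Z(x, q) = -3 + (q + x) = -3 + q + x)
b(J, E) = (-2 + J)² (b(J, E) = (J - 2)² = (-2 + J)²)
b(-16, 6/(-10) + 8/11) - 149 = (-2 - 16)² - 149 = (-18)² - 149 = 324 - 149 = 175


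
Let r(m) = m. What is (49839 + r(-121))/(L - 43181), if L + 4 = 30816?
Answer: -49718/12369 ≈ -4.0196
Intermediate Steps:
L = 30812 (L = -4 + 30816 = 30812)
(49839 + r(-121))/(L - 43181) = (49839 - 121)/(30812 - 43181) = 49718/(-12369) = 49718*(-1/12369) = -49718/12369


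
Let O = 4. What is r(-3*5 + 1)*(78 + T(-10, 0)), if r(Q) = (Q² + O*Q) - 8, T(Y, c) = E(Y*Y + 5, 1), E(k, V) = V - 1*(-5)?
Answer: 11088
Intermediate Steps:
E(k, V) = 5 + V (E(k, V) = V + 5 = 5 + V)
T(Y, c) = 6 (T(Y, c) = 5 + 1 = 6)
r(Q) = -8 + Q² + 4*Q (r(Q) = (Q² + 4*Q) - 8 = -8 + Q² + 4*Q)
r(-3*5 + 1)*(78 + T(-10, 0)) = (-8 + (-3*5 + 1)² + 4*(-3*5 + 1))*(78 + 6) = (-8 + (-15 + 1)² + 4*(-15 + 1))*84 = (-8 + (-14)² + 4*(-14))*84 = (-8 + 196 - 56)*84 = 132*84 = 11088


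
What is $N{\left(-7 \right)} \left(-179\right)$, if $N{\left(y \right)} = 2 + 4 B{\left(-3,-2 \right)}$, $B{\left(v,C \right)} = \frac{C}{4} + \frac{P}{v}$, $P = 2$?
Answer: $\frac{1432}{3} \approx 477.33$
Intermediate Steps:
$B{\left(v,C \right)} = \frac{2}{v} + \frac{C}{4}$ ($B{\left(v,C \right)} = \frac{C}{4} + \frac{2}{v} = \frac{2}{v} + \frac{C}{4}$)
$N{\left(y \right)} = - \frac{8}{3}$ ($N{\left(y \right)} = 2 + 4 \left(\frac{2}{-3} + \frac{1}{4} \left(-2\right)\right) = 2 + 4 \left(2 \left(- \frac{1}{3}\right) - \frac{1}{2}\right) = 2 + 4 \left(- \frac{2}{3} - \frac{1}{2}\right) = 2 + 4 \left(- \frac{7}{6}\right) = 2 - \frac{14}{3} = - \frac{8}{3}$)
$N{\left(-7 \right)} \left(-179\right) = \left(- \frac{8}{3}\right) \left(-179\right) = \frac{1432}{3}$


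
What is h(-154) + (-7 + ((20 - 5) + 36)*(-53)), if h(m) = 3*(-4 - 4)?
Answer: -2734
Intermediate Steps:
h(m) = -24 (h(m) = 3*(-8) = -24)
h(-154) + (-7 + ((20 - 5) + 36)*(-53)) = -24 + (-7 + ((20 - 5) + 36)*(-53)) = -24 + (-7 + (15 + 36)*(-53)) = -24 + (-7 + 51*(-53)) = -24 + (-7 - 2703) = -24 - 2710 = -2734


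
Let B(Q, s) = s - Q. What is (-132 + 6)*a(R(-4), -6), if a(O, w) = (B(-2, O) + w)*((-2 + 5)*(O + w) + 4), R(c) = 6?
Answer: -1008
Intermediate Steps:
a(O, w) = (2 + O + w)*(4 + 3*O + 3*w) (a(O, w) = ((O - 1*(-2)) + w)*((-2 + 5)*(O + w) + 4) = ((O + 2) + w)*(3*(O + w) + 4) = ((2 + O) + w)*((3*O + 3*w) + 4) = (2 + O + w)*(4 + 3*O + 3*w))
(-132 + 6)*a(R(-4), -6) = (-132 + 6)*(8 + 3*6² + 3*(-6)² + 10*6 + 10*(-6) + 6*6*(-6)) = -126*(8 + 3*36 + 3*36 + 60 - 60 - 216) = -126*(8 + 108 + 108 + 60 - 60 - 216) = -126*8 = -1008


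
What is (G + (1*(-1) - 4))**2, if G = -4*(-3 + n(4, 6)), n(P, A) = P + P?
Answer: 625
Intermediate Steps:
n(P, A) = 2*P
G = -20 (G = -4*(-3 + 2*4) = -4*(-3 + 8) = -4*5 = -20)
(G + (1*(-1) - 4))**2 = (-20 + (1*(-1) - 4))**2 = (-20 + (-1 - 4))**2 = (-20 - 5)**2 = (-25)**2 = 625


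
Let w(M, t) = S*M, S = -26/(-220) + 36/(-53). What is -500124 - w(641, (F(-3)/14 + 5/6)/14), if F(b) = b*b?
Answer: -2913626209/5830 ≈ -4.9976e+5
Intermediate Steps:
F(b) = b²
S = -3271/5830 (S = -26*(-1/220) + 36*(-1/53) = 13/110 - 36/53 = -3271/5830 ≈ -0.56106)
w(M, t) = -3271*M/5830
-500124 - w(641, (F(-3)/14 + 5/6)/14) = -500124 - (-3271)*641/5830 = -500124 - 1*(-2096711/5830) = -500124 + 2096711/5830 = -2913626209/5830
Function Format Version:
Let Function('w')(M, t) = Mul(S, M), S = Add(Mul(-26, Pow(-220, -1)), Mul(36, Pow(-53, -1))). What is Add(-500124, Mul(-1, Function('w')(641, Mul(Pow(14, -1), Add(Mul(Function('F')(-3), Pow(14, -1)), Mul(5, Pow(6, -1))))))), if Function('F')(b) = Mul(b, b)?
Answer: Rational(-2913626209, 5830) ≈ -4.9976e+5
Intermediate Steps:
Function('F')(b) = Pow(b, 2)
S = Rational(-3271, 5830) (S = Add(Mul(-26, Rational(-1, 220)), Mul(36, Rational(-1, 53))) = Add(Rational(13, 110), Rational(-36, 53)) = Rational(-3271, 5830) ≈ -0.56106)
Function('w')(M, t) = Mul(Rational(-3271, 5830), M)
Add(-500124, Mul(-1, Function('w')(641, Mul(Pow(14, -1), Add(Mul(Function('F')(-3), Pow(14, -1)), Mul(5, Pow(6, -1))))))) = Add(-500124, Mul(-1, Mul(Rational(-3271, 5830), 641))) = Add(-500124, Mul(-1, Rational(-2096711, 5830))) = Add(-500124, Rational(2096711, 5830)) = Rational(-2913626209, 5830)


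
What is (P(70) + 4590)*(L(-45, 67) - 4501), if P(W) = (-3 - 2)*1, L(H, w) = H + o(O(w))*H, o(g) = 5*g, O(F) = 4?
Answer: -24969910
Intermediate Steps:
L(H, w) = 21*H (L(H, w) = H + (5*4)*H = H + 20*H = 21*H)
P(W) = -5 (P(W) = -5*1 = -5)
(P(70) + 4590)*(L(-45, 67) - 4501) = (-5 + 4590)*(21*(-45) - 4501) = 4585*(-945 - 4501) = 4585*(-5446) = -24969910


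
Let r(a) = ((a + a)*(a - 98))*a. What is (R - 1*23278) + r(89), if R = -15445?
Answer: -181301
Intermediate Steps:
r(a) = 2*a²*(-98 + a) (r(a) = ((2*a)*(-98 + a))*a = (2*a*(-98 + a))*a = 2*a²*(-98 + a))
(R - 1*23278) + r(89) = (-15445 - 1*23278) + 2*89²*(-98 + 89) = (-15445 - 23278) + 2*7921*(-9) = -38723 - 142578 = -181301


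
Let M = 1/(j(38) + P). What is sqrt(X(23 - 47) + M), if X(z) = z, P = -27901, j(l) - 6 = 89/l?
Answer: I*sqrt(2995824545198)/353307 ≈ 4.899*I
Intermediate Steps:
j(l) = 6 + 89/l
M = -38/1059921 (M = 1/((6 + 89/38) - 27901) = 1/(317/38 - 27901) = 1/(-1059921/38) = -38/1059921 ≈ -3.5852e-5)
sqrt(X(23 - 47) + M) = sqrt((23 - 47) - 38/1059921) = sqrt(-24 - 38/1059921) = sqrt(-25438142/1059921) = I*sqrt(2995824545198)/353307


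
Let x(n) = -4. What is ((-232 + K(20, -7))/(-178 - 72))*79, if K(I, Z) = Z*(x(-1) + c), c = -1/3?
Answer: 9559/150 ≈ 63.727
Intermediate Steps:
c = -1/3 (c = -1*1/3 = -1/3 ≈ -0.33333)
K(I, Z) = -13*Z/3 (K(I, Z) = Z*(-4 - 1/3) = Z*(-13/3) = -13*Z/3)
((-232 + K(20, -7))/(-178 - 72))*79 = ((-232 - 13/3*(-7))/(-178 - 72))*79 = ((-232 + 91/3)/(-250))*79 = -605/3*(-1/250)*79 = (121/150)*79 = 9559/150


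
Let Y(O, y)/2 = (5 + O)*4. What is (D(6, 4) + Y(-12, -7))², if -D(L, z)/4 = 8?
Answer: 7744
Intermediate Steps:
Y(O, y) = 40 + 8*O (Y(O, y) = 2*((5 + O)*4) = 2*(20 + 4*O) = 40 + 8*O)
D(L, z) = -32 (D(L, z) = -4*8 = -32)
(D(6, 4) + Y(-12, -7))² = (-32 + (40 + 8*(-12)))² = (-32 + (40 - 96))² = (-32 - 56)² = (-88)² = 7744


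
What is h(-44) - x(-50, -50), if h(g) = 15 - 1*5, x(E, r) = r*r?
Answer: -2490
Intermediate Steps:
x(E, r) = r**2
h(g) = 10 (h(g) = 15 - 5 = 10)
h(-44) - x(-50, -50) = 10 - 1*(-50)**2 = 10 - 1*2500 = 10 - 2500 = -2490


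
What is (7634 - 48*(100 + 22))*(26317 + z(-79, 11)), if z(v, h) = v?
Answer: 46651164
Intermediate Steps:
(7634 - 48*(100 + 22))*(26317 + z(-79, 11)) = (7634 - 48*(100 + 22))*(26317 - 79) = (7634 - 48*122)*26238 = (7634 - 5856)*26238 = 1778*26238 = 46651164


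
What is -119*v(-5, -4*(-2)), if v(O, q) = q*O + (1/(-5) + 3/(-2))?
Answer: 49623/10 ≈ 4962.3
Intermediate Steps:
v(O, q) = -17/10 + O*q (v(O, q) = O*q + (1*(-1/5) + 3*(-1/2)) = O*q + (-1/5 - 3/2) = O*q - 17/10 = -17/10 + O*q)
-119*v(-5, -4*(-2)) = -119*(-17/10 - (-20)*(-2)) = -119*(-17/10 - 5*8) = -119*(-17/10 - 40) = -119*(-417/10) = 49623/10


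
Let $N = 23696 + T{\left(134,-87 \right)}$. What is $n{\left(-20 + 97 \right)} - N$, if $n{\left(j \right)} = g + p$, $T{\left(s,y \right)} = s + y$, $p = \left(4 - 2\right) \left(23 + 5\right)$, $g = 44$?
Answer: $-23643$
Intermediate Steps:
$p = 56$ ($p = 2 \cdot 28 = 56$)
$n{\left(j \right)} = 100$ ($n{\left(j \right)} = 44 + 56 = 100$)
$N = 23743$ ($N = 23696 + \left(134 - 87\right) = 23696 + 47 = 23743$)
$n{\left(-20 + 97 \right)} - N = 100 - 23743 = -23643$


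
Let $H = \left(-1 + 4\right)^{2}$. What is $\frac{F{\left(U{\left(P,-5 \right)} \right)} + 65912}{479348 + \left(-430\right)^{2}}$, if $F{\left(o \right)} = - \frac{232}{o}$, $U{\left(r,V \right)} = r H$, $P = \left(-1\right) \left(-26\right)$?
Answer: $\frac{1927897}{19429254} \approx 0.099226$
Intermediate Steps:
$H = 9$ ($H = 3^{2} = 9$)
$P = 26$
$U{\left(r,V \right)} = 9 r$ ($U{\left(r,V \right)} = r 9 = 9 r$)
$\frac{F{\left(U{\left(P,-5 \right)} \right)} + 65912}{479348 + \left(-430\right)^{2}} = \frac{- \frac{232}{9 \cdot 26} + 65912}{479348 + \left(-430\right)^{2}} = \frac{- \frac{232}{234} + 65912}{479348 + 184900} = \frac{\left(-232\right) \frac{1}{234} + 65912}{664248} = \left(- \frac{116}{117} + 65912\right) \frac{1}{664248} = \frac{7711588}{117} \cdot \frac{1}{664248} = \frac{1927897}{19429254}$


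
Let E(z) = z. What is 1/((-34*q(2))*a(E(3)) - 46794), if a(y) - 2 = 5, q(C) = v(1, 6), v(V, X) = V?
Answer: -1/47032 ≈ -2.1262e-5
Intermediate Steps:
q(C) = 1
a(y) = 7 (a(y) = 2 + 5 = 7)
1/((-34*q(2))*a(E(3)) - 46794) = 1/(-34*1*7 - 46794) = 1/(-34*7 - 46794) = 1/(-238 - 46794) = 1/(-47032) = -1/47032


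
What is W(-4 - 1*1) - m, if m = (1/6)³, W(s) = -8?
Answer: -1729/216 ≈ -8.0046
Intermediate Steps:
m = 1/216 (m = (⅙)³ = 1/216 ≈ 0.0046296)
W(-4 - 1*1) - m = -8 - 1*1/216 = -8 - 1/216 = -1729/216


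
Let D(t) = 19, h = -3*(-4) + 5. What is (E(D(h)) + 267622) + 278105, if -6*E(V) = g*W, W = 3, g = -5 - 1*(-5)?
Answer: 545727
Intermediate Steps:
g = 0 (g = -5 + 5 = 0)
h = 17 (h = 12 + 5 = 17)
E(V) = 0 (E(V) = -0*3 = -⅙*0 = 0)
(E(D(h)) + 267622) + 278105 = (0 + 267622) + 278105 = 267622 + 278105 = 545727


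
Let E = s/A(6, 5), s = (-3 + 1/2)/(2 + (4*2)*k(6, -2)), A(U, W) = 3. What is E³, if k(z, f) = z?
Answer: -1/216000 ≈ -4.6296e-6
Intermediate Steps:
s = -1/20 (s = (-3 + 1/2)/(2 + (4*2)*6) = (-3 + ½)/(2 + 8*6) = -5/(2*(2 + 48)) = -5/2/50 = -5/2*1/50 = -1/20 ≈ -0.050000)
E = -1/60 (E = -1/20/3 = -1/20*⅓ = -1/60 ≈ -0.016667)
E³ = (-1/60)³ = -1/216000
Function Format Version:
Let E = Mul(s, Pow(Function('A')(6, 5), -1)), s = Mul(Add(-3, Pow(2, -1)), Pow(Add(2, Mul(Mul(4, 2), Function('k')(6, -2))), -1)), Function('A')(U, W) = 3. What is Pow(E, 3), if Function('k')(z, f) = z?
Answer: Rational(-1, 216000) ≈ -4.6296e-6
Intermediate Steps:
s = Rational(-1, 20) (s = Mul(Add(-3, Pow(2, -1)), Pow(Add(2, Mul(Mul(4, 2), 6)), -1)) = Mul(Add(-3, Rational(1, 2)), Pow(Add(2, Mul(8, 6)), -1)) = Mul(Rational(-5, 2), Pow(Add(2, 48), -1)) = Mul(Rational(-5, 2), Pow(50, -1)) = Mul(Rational(-5, 2), Rational(1, 50)) = Rational(-1, 20) ≈ -0.050000)
E = Rational(-1, 60) (E = Mul(Rational(-1, 20), Pow(3, -1)) = Mul(Rational(-1, 20), Rational(1, 3)) = Rational(-1, 60) ≈ -0.016667)
Pow(E, 3) = Pow(Rational(-1, 60), 3) = Rational(-1, 216000)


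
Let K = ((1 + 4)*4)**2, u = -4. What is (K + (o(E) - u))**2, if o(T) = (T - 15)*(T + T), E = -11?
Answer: 952576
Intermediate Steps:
o(T) = 2*T*(-15 + T) (o(T) = (-15 + T)*(2*T) = 2*T*(-15 + T))
K = 400 (K = (5*4)**2 = 20**2 = 400)
(K + (o(E) - u))**2 = (400 + (2*(-11)*(-15 - 11) - 1*(-4)))**2 = (400 + (2*(-11)*(-26) + 4))**2 = (400 + (572 + 4))**2 = (400 + 576)**2 = 976**2 = 952576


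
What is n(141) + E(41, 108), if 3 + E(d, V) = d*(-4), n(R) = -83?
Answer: -250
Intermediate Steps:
E(d, V) = -3 - 4*d (E(d, V) = -3 + d*(-4) = -3 - 4*d)
n(141) + E(41, 108) = -83 + (-3 - 4*41) = -83 + (-3 - 164) = -83 - 167 = -250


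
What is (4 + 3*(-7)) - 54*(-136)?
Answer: 7327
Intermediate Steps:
(4 + 3*(-7)) - 54*(-136) = (4 - 21) + 7344 = -17 + 7344 = 7327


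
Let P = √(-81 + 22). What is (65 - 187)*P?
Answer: -122*I*√59 ≈ -937.1*I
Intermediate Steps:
P = I*√59 (P = √(-59) = I*√59 ≈ 7.6811*I)
(65 - 187)*P = (65 - 187)*(I*√59) = -122*I*√59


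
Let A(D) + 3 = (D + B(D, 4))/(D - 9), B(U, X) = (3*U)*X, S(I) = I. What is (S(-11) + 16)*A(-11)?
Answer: 83/4 ≈ 20.750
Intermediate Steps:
B(U, X) = 3*U*X
A(D) = -3 + 13*D/(-9 + D) (A(D) = -3 + (D + 3*D*4)/(D - 9) = -3 + (D + 12*D)/(-9 + D) = -3 + (13*D)/(-9 + D) = -3 + 13*D/(-9 + D))
(S(-11) + 16)*A(-11) = (-11 + 16)*((27 + 10*(-11))/(-9 - 11)) = 5*((27 - 110)/(-20)) = 5*(-1/20*(-83)) = 5*(83/20) = 83/4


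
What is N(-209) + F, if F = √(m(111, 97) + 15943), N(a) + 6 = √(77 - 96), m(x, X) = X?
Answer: -6 + 2*√4010 + I*√19 ≈ 120.65 + 4.3589*I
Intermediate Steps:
N(a) = -6 + I*√19 (N(a) = -6 + √(77 - 96) = -6 + √(-19) = -6 + I*√19)
F = 2*√4010 (F = √(97 + 15943) = √16040 = 2*√4010 ≈ 126.65)
N(-209) + F = (-6 + I*√19) + 2*√4010 = -6 + 2*√4010 + I*√19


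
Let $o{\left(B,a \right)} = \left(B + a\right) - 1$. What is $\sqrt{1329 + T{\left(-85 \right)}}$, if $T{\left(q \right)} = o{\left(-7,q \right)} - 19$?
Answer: $\sqrt{1217} \approx 34.885$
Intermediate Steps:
$o{\left(B,a \right)} = -1 + B + a$
$T{\left(q \right)} = -27 + q$ ($T{\left(q \right)} = \left(-1 - 7 + q\right) - 19 = \left(-8 + q\right) - 19 = -27 + q$)
$\sqrt{1329 + T{\left(-85 \right)}} = \sqrt{1329 - 112} = \sqrt{1217}$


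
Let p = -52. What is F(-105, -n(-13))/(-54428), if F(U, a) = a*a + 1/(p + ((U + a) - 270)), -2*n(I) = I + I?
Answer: -74359/23948320 ≈ -0.0031050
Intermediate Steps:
n(I) = -I (n(I) = -(I + I)/2 = -I)
F(U, a) = a² + 1/(-322 + U + a) (F(U, a) = a*a + 1/(-52 + ((U + a) - 270)) = a² + 1/(-52 + (-270 + U + a)) = a² + 1/(-322 + U + a))
F(-105, -n(-13))/(-54428) = ((1 + (-(-1)*(-13))³ - 322*(-(-1)*(-13))² - 105*(-(-1)*(-13))²)/(-322 - 105 - (-1)*(-13)))/(-54428) = ((1 + (-1*13)³ - 322*(-1*13)² - 105*(-1*13)²)/(-322 - 105 - 1*13))*(-1/54428) = ((1 + (-13)³ - 322*(-13)² - 105*(-13)²)/(-322 - 105 - 13))*(-1/54428) = ((1 - 2197 - 322*169 - 105*169)/(-440))*(-1/54428) = -(1 - 2197 - 54418 - 17745)/440*(-1/54428) = -1/440*(-74359)*(-1/54428) = (74359/440)*(-1/54428) = -74359/23948320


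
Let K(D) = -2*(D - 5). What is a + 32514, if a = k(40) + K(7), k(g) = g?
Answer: 32550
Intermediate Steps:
K(D) = 10 - 2*D (K(D) = -2*(-5 + D) = 10 - 2*D)
a = 36 (a = 40 + (10 - 2*7) = 40 + (10 - 14) = 40 - 4 = 36)
a + 32514 = 36 + 32514 = 32550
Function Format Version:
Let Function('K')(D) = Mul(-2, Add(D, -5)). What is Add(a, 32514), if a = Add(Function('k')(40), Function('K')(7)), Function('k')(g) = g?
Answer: 32550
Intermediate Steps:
Function('K')(D) = Add(10, Mul(-2, D)) (Function('K')(D) = Mul(-2, Add(-5, D)) = Add(10, Mul(-2, D)))
a = 36 (a = Add(40, Add(10, Mul(-2, 7))) = Add(40, Add(10, -14)) = Add(40, -4) = 36)
Add(a, 32514) = Add(36, 32514) = 32550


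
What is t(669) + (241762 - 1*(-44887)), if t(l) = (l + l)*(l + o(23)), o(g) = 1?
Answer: 1183109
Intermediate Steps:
t(l) = 2*l*(1 + l) (t(l) = (l + l)*(l + 1) = (2*l)*(1 + l) = 2*l*(1 + l))
t(669) + (241762 - 1*(-44887)) = 2*669*(1 + 669) + (241762 - 1*(-44887)) = 2*669*670 + (241762 + 44887) = 896460 + 286649 = 1183109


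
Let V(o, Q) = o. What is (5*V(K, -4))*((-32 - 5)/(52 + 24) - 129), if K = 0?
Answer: 0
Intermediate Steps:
(5*V(K, -4))*((-32 - 5)/(52 + 24) - 129) = (5*0)*((-32 - 5)/(52 + 24) - 129) = 0*(-37/76 - 129) = 0*(-9841/76) = 0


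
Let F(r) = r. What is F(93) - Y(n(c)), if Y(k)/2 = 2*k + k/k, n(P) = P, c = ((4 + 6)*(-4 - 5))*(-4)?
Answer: -1349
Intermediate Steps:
c = 360 (c = (10*(-9))*(-4) = -90*(-4) = 360)
Y(k) = 2 + 4*k (Y(k) = 2*(2*k + k/k) = 2*(2*k + 1) = 2*(1 + 2*k) = 2 + 4*k)
F(93) - Y(n(c)) = 93 - (2 + 4*360) = 93 - (2 + 1440) = 93 - 1*1442 = 93 - 1442 = -1349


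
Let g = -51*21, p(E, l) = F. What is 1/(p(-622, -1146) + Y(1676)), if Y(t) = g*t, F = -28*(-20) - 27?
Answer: -1/1794463 ≈ -5.5727e-7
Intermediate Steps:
F = 533 (F = 560 - 27 = 533)
p(E, l) = 533
g = -1071
Y(t) = -1071*t
1/(p(-622, -1146) + Y(1676)) = 1/(533 - 1071*1676) = 1/(533 - 1794996) = 1/(-1794463) = -1/1794463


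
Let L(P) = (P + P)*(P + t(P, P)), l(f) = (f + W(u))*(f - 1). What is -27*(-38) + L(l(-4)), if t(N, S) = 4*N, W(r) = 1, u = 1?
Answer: 3276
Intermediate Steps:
l(f) = (1 + f)*(-1 + f) (l(f) = (f + 1)*(f - 1) = (1 + f)*(-1 + f))
L(P) = 10*P² (L(P) = (P + P)*(P + 4*P) = (2*P)*(5*P) = 10*P²)
-27*(-38) + L(l(-4)) = -27*(-38) + 10*(-1 + (-4)²)² = 1026 + 10*(-1 + 16)² = 1026 + 10*15² = 1026 + 10*225 = 1026 + 2250 = 3276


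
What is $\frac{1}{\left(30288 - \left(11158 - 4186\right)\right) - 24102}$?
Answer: $- \frac{1}{786} \approx -0.0012723$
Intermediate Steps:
$\frac{1}{\left(30288 - \left(11158 - 4186\right)\right) - 24102} = \frac{1}{\left(30288 - 6972\right) - 24102} = \frac{1}{23316 - 24102} = \frac{1}{-786} = - \frac{1}{786}$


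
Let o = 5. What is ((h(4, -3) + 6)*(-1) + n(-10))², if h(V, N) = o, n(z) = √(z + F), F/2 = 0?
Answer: (-11 + I*√10)² ≈ 111.0 - 69.57*I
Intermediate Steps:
F = 0 (F = 2*0 = 0)
n(z) = √z (n(z) = √(z + 0) = √z)
h(V, N) = 5
((h(4, -3) + 6)*(-1) + n(-10))² = ((5 + 6)*(-1) + √(-10))² = (11*(-1) + I*√10)² = (-11 + I*√10)²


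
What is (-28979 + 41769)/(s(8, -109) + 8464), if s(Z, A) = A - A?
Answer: 6395/4232 ≈ 1.5111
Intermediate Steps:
s(Z, A) = 0
(-28979 + 41769)/(s(8, -109) + 8464) = (-28979 + 41769)/(0 + 8464) = 12790/8464 = 12790*(1/8464) = 6395/4232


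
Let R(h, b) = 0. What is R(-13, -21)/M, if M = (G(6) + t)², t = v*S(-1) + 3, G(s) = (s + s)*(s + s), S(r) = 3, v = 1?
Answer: 0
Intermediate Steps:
G(s) = 4*s² (G(s) = (2*s)*(2*s) = 4*s²)
t = 6 (t = 1*3 + 3 = 3 + 3 = 6)
M = 22500 (M = (4*6² + 6)² = (4*36 + 6)² = (144 + 6)² = 150² = 22500)
R(-13, -21)/M = 0/22500 = 0*(1/22500) = 0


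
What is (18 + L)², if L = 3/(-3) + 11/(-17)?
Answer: 77284/289 ≈ 267.42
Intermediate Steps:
L = -28/17 (L = 3*(-⅓) + 11*(-1/17) = -1 - 11/17 = -28/17 ≈ -1.6471)
(18 + L)² = (18 - 28/17)² = (278/17)² = 77284/289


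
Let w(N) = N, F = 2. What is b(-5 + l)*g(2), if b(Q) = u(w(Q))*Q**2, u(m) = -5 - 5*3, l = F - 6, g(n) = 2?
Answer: -3240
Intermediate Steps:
l = -4 (l = 2 - 6 = -4)
u(m) = -20 (u(m) = -5 - 15 = -20)
b(Q) = -20*Q**2
b(-5 + l)*g(2) = -20*(-5 - 4)**2*2 = -20*(-9)**2*2 = -20*81*2 = -1620*2 = -3240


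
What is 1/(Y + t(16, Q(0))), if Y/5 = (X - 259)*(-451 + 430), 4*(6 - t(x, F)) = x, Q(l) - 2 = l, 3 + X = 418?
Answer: -1/16378 ≈ -6.1058e-5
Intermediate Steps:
X = 415 (X = -3 + 418 = 415)
Q(l) = 2 + l
t(x, F) = 6 - x/4
Y = -16380 (Y = 5*((415 - 259)*(-451 + 430)) = 5*(156*(-21)) = 5*(-3276) = -16380)
1/(Y + t(16, Q(0))) = 1/(-16380 + (6 - ¼*16)) = 1/(-16380 + (6 - 4)) = 1/(-16380 + 2) = 1/(-16378) = -1/16378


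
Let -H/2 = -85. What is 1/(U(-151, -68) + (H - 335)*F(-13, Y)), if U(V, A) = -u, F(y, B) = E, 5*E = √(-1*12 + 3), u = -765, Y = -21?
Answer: 85/66114 + 11*I/66114 ≈ 0.0012857 + 0.00016638*I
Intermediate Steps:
H = 170 (H = -2*(-85) = 170)
E = 3*I/5 (E = √(-1*12 + 3)/5 = √(-12 + 3)/5 = √(-9)/5 = (3*I)/5 = 3*I/5 ≈ 0.6*I)
F(y, B) = 3*I/5
U(V, A) = 765 (U(V, A) = -1*(-765) = 765)
1/(U(-151, -68) + (H - 335)*F(-13, Y)) = 1/(765 + (170 - 335)*(3*I/5)) = 1/(765 - 99*I) = (765 + 99*I)/595026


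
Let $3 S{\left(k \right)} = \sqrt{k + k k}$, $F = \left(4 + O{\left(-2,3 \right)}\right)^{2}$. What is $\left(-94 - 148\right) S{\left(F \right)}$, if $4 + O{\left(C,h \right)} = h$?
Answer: $- 242 \sqrt{10} \approx -765.27$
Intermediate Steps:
$O{\left(C,h \right)} = -4 + h$
$F = 9$ ($F = \left(4 + \left(-4 + 3\right)\right)^{2} = \left(4 - 1\right)^{2} = 3^{2} = 9$)
$S{\left(k \right)} = \frac{\sqrt{k + k^{2}}}{3}$ ($S{\left(k \right)} = \frac{\sqrt{k + k k}}{3} = \frac{\sqrt{k + k^{2}}}{3}$)
$\left(-94 - 148\right) S{\left(F \right)} = \left(-94 - 148\right) \frac{\sqrt{9 \left(1 + 9\right)}}{3} = - 242 \frac{\sqrt{9 \cdot 10}}{3} = - 242 \frac{\sqrt{90}}{3} = - 242 \frac{3 \sqrt{10}}{3} = - 242 \sqrt{10}$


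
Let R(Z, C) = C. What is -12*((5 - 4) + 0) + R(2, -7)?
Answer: -19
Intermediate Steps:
-12*((5 - 4) + 0) + R(2, -7) = -12*((5 - 4) + 0) - 7 = -12*(1 + 0) - 7 = -12*1 - 7 = -12 - 7 = -19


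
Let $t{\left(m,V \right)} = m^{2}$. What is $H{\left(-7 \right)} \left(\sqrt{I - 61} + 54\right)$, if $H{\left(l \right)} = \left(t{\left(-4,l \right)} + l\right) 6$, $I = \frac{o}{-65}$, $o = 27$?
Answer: $2916 + \frac{108 i \sqrt{64870}}{65} \approx 2916.0 + 423.19 i$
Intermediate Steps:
$I = - \frac{27}{65}$ ($I = \frac{27}{-65} = 27 \left(- \frac{1}{65}\right) = - \frac{27}{65} \approx -0.41538$)
$H{\left(l \right)} = 96 + 6 l$ ($H{\left(l \right)} = \left(\left(-4\right)^{2} + l\right) 6 = \left(16 + l\right) 6 = 96 + 6 l$)
$H{\left(-7 \right)} \left(\sqrt{I - 61} + 54\right) = \left(96 + 6 \left(-7\right)\right) \left(\sqrt{- \frac{27}{65} - 61} + 54\right) = \left(96 - 42\right) \left(\sqrt{- \frac{3992}{65}} + 54\right) = 54 \left(\frac{2 i \sqrt{64870}}{65} + 54\right) = 54 \left(54 + \frac{2 i \sqrt{64870}}{65}\right) = 2916 + \frac{108 i \sqrt{64870}}{65}$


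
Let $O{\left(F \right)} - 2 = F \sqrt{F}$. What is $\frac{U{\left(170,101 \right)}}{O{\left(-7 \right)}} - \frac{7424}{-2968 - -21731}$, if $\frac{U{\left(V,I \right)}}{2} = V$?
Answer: $\frac{351128}{224509} + \frac{2380 i \sqrt{7}}{347} \approx 1.564 + 18.147 i$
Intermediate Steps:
$U{\left(V,I \right)} = 2 V$
$O{\left(F \right)} = 2 + F^{\frac{3}{2}}$ ($O{\left(F \right)} = 2 + F \sqrt{F} = 2 + F^{\frac{3}{2}}$)
$\frac{U{\left(170,101 \right)}}{O{\left(-7 \right)}} - \frac{7424}{-2968 - -21731} = \frac{2 \cdot 170}{2 + \left(-7\right)^{\frac{3}{2}}} - \frac{7424}{-2968 - -21731} = \frac{340}{2 - 7 i \sqrt{7}} - \frac{7424}{-2968 + 21731} = \frac{340}{2 - 7 i \sqrt{7}} - \frac{7424}{18763} = \frac{340}{2 - 7 i \sqrt{7}} - \frac{256}{647} = - \frac{256}{647} + \frac{340}{2 - 7 i \sqrt{7}}$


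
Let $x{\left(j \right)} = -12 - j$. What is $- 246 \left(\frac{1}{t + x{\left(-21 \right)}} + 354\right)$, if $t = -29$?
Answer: $- \frac{870717}{10} \approx -87072.0$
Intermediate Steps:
$- 246 \left(\frac{1}{t + x{\left(-21 \right)}} + 354\right) = - 246 \left(\frac{1}{-29 - -9} + 354\right) = - 246 \left(\frac{1}{-29 + \left(-12 + 21\right)} + 354\right) = - 246 \left(\frac{1}{-29 + 9} + 354\right) = - 246 \left(\frac{1}{-20} + 354\right) = - 246 \left(- \frac{1}{20} + 354\right) = \left(-246\right) \frac{7079}{20} = - \frac{870717}{10}$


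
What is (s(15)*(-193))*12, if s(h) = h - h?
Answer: 0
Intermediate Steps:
s(h) = 0
(s(15)*(-193))*12 = (0*(-193))*12 = 0*12 = 0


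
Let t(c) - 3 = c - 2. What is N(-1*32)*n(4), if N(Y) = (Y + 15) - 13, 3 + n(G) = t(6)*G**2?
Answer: -3270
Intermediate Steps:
t(c) = 1 + c (t(c) = 3 + (c - 2) = 3 + (-2 + c) = 1 + c)
n(G) = -3 + 7*G**2 (n(G) = -3 + (1 + 6)*G**2 = -3 + 7*G**2)
N(Y) = 2 + Y (N(Y) = (15 + Y) - 13 = 2 + Y)
N(-1*32)*n(4) = (2 - 1*32)*(-3 + 7*4**2) = (2 - 32)*(-3 + 7*16) = -30*(-3 + 112) = -30*109 = -3270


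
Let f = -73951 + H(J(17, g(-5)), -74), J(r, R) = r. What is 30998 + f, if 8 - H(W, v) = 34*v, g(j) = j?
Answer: -40429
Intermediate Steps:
H(W, v) = 8 - 34*v
f = -71427 (f = -73951 + (8 - 34*(-74)) = -73951 + (8 + 2516) = -73951 + 2524 = -71427)
30998 + f = 30998 - 71427 = -40429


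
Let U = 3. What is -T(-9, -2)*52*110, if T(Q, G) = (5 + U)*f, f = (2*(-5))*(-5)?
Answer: -2288000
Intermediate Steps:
f = 50 (f = -10*(-5) = 50)
T(Q, G) = 400 (T(Q, G) = (5 + 3)*50 = 8*50 = 400)
-T(-9, -2)*52*110 = -400*52*110 = -20800*110 = -1*2288000 = -2288000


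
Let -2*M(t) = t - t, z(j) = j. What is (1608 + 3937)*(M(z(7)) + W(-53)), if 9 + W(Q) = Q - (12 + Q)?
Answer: -116445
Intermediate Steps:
M(t) = 0 (M(t) = -(t - t)/2 = -½*0 = 0)
W(Q) = -21 (W(Q) = -9 + (Q - (12 + Q)) = -9 + (Q + (-12 - Q)) = -9 - 12 = -21)
(1608 + 3937)*(M(z(7)) + W(-53)) = (1608 + 3937)*(0 - 21) = 5545*(-21) = -116445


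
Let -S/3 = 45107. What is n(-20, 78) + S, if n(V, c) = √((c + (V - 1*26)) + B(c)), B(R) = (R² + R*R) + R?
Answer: -135321 + √12278 ≈ -1.3521e+5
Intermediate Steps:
B(R) = R + 2*R² (B(R) = (R² + R²) + R = 2*R² + R = R + 2*R²)
S = -135321 (S = -3*45107 = -135321)
n(V, c) = √(-26 + V + c + c*(1 + 2*c)) (n(V, c) = √((c + (V - 1*26)) + c*(1 + 2*c)) = √((c + (V - 26)) + c*(1 + 2*c)) = √((c + (-26 + V)) + c*(1 + 2*c)) = √((-26 + V + c) + c*(1 + 2*c)) = √(-26 + V + c + c*(1 + 2*c)))
n(-20, 78) + S = √(-26 - 20 + 78 + 78*(1 + 2*78)) - 135321 = √(-26 - 20 + 78 + 78*(1 + 156)) - 135321 = √(-26 - 20 + 78 + 78*157) - 135321 = √(-26 - 20 + 78 + 12246) - 135321 = √12278 - 135321 = -135321 + √12278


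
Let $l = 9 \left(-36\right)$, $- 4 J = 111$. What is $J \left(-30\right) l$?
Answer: $-269730$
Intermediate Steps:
$J = - \frac{111}{4}$ ($J = \left(- \frac{1}{4}\right) 111 = - \frac{111}{4} \approx -27.75$)
$l = -324$
$J \left(-30\right) l = \left(- \frac{111}{4}\right) \left(-30\right) \left(-324\right) = \frac{1665}{2} \left(-324\right) = -269730$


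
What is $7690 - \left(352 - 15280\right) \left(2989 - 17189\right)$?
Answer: $-211969910$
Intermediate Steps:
$7690 - \left(352 - 15280\right) \left(2989 - 17189\right) = 7690 - \left(-14928\right) \left(-14200\right) = 7690 - 211977600 = -211969910$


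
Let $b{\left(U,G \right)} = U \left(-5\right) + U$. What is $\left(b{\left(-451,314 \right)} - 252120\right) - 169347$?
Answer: $-419663$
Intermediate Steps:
$b{\left(U,G \right)} = - 4 U$ ($b{\left(U,G \right)} = - 5 U + U = - 4 U$)
$\left(b{\left(-451,314 \right)} - 252120\right) - 169347 = \left(\left(-4\right) \left(-451\right) - 252120\right) - 169347 = \left(1804 - 252120\right) - 169347 = -250316 - 169347 = -419663$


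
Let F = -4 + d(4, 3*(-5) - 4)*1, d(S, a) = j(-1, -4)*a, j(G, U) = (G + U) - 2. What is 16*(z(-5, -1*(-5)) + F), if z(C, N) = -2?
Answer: 2032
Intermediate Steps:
j(G, U) = -2 + G + U
d(S, a) = -7*a (d(S, a) = (-2 - 1 - 4)*a = -7*a)
F = 129 (F = -4 - 7*(3*(-5) - 4)*1 = -4 - 7*(-15 - 4)*1 = -4 - 7*(-19)*1 = -4 + 133*1 = -4 + 133 = 129)
16*(z(-5, -1*(-5)) + F) = 16*(-2 + 129) = 16*127 = 2032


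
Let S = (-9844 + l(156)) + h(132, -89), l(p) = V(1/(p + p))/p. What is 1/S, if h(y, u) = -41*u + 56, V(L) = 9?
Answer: -52/319225 ≈ -0.00016289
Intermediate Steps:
l(p) = 9/p
h(y, u) = 56 - 41*u
S = -319225/52 (S = (-9844 + 9/156) + (56 - 41*(-89)) = (-9844 + 9*(1/156)) + (56 + 3649) = (-9844 + 3/52) + 3705 = -511885/52 + 3705 = -319225/52 ≈ -6138.9)
1/S = 1/(-319225/52) = -52/319225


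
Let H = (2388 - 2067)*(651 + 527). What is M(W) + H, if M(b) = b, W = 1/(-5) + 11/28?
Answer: 52939347/140 ≈ 3.7814e+5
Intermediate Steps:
W = 27/140 (W = 1*(-⅕) + 11*(1/28) = -⅕ + 11/28 = 27/140 ≈ 0.19286)
H = 378138 (H = 321*1178 = 378138)
M(W) + H = 27/140 + 378138 = 52939347/140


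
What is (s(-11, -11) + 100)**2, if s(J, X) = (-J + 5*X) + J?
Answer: 2025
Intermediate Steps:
s(J, X) = 5*X
(s(-11, -11) + 100)**2 = (5*(-11) + 100)**2 = (-55 + 100)**2 = 45**2 = 2025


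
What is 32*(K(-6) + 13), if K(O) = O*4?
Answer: -352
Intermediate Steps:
K(O) = 4*O
32*(K(-6) + 13) = 32*(4*(-6) + 13) = 32*(-24 + 13) = 32*(-11) = -352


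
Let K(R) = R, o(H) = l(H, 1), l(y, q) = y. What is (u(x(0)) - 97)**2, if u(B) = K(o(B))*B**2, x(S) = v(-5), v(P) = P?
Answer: 49284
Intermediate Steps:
o(H) = H
x(S) = -5
u(B) = B**3 (u(B) = B*B**2 = B**3)
(u(x(0)) - 97)**2 = ((-5)**3 - 97)**2 = (-125 - 97)**2 = (-222)**2 = 49284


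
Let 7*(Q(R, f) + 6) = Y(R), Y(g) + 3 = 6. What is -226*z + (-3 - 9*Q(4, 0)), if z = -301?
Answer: 476512/7 ≈ 68073.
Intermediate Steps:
Y(g) = 3 (Y(g) = -3 + 6 = 3)
Q(R, f) = -39/7 (Q(R, f) = -6 + (⅐)*3 = -6 + 3/7 = -39/7)
-226*z + (-3 - 9*Q(4, 0)) = -226*(-301) + (-3 - 9*(-39/7)) = 68026 + (-3 + 351/7) = 68026 + 330/7 = 476512/7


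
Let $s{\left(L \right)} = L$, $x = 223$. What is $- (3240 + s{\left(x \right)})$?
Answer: $-3463$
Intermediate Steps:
$- (3240 + s{\left(x \right)}) = - (3240 + 223) = \left(-1\right) 3463 = -3463$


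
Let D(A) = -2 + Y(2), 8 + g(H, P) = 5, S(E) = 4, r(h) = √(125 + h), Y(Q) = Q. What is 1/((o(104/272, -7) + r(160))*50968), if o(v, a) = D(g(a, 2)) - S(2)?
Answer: 1/3427598 + √285/13710392 ≈ 1.5231e-6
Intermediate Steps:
g(H, P) = -3 (g(H, P) = -8 + 5 = -3)
D(A) = 0 (D(A) = -2 + 2 = 0)
o(v, a) = -4 (o(v, a) = 0 - 1*4 = 0 - 4 = -4)
1/((o(104/272, -7) + r(160))*50968) = 1/(-4 + √(125 + 160)*50968) = (1/50968)/(-4 + √285) = 1/(50968*(-4 + √285))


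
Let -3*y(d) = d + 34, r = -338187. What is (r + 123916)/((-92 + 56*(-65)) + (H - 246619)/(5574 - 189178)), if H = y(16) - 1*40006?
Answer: 118023038052/2054770459 ≈ 57.439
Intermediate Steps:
y(d) = -34/3 - d/3 (y(d) = -(d + 34)/3 = -(34 + d)/3 = -34/3 - d/3)
H = -120068/3 (H = (-34/3 - ⅓*16) - 1*40006 = (-34/3 - 16/3) - 40006 = -50/3 - 40006 = -120068/3 ≈ -40023.)
(r + 123916)/((-92 + 56*(-65)) + (H - 246619)/(5574 - 189178)) = (-338187 + 123916)/((-92 + 56*(-65)) + (-120068/3 - 246619)/(5574 - 189178)) = -214271/((-92 - 3640) - 859925/3/(-183604)) = -214271/(-3732 - 859925/3*(-1/183604)) = -214271/(-3732 + 859925/550812) = -214271/(-2054770459/550812) = -214271*(-550812/2054770459) = 118023038052/2054770459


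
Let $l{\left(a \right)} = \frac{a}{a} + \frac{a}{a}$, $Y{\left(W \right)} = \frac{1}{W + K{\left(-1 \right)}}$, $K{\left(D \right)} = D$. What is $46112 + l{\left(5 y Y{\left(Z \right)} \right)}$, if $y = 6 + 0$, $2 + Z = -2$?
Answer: $46114$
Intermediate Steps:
$Z = -4$ ($Z = -2 - 2 = -4$)
$y = 6$
$Y{\left(W \right)} = \frac{1}{-1 + W}$ ($Y{\left(W \right)} = \frac{1}{W - 1} = \frac{1}{-1 + W}$)
$l{\left(a \right)} = 2$ ($l{\left(a \right)} = 1 + 1 = 2$)
$46112 + l{\left(5 y Y{\left(Z \right)} \right)} = 46112 + 2 = 46114$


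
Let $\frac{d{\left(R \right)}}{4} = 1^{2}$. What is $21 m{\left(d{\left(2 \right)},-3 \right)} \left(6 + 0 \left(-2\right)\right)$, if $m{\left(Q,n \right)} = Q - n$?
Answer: $882$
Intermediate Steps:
$d{\left(R \right)} = 4$ ($d{\left(R \right)} = 4 \cdot 1^{2} = 4 \cdot 1 = 4$)
$21 m{\left(d{\left(2 \right)},-3 \right)} \left(6 + 0 \left(-2\right)\right) = 21 \left(4 - -3\right) \left(6 + 0 \left(-2\right)\right) = 21 \left(4 + 3\right) \left(6 + 0\right) = 21 \cdot 7 \cdot 6 = 147 \cdot 6 = 882$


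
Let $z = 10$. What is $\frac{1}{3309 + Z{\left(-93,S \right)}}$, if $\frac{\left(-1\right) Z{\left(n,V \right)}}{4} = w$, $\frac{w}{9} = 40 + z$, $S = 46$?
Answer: $\frac{1}{1509} \approx 0.00066269$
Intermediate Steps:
$w = 450$ ($w = 9 \left(40 + 10\right) = 9 \cdot 50 = 450$)
$Z{\left(n,V \right)} = -1800$ ($Z{\left(n,V \right)} = \left(-4\right) 450 = -1800$)
$\frac{1}{3309 + Z{\left(-93,S \right)}} = \frac{1}{3309 - 1800} = \frac{1}{1509}$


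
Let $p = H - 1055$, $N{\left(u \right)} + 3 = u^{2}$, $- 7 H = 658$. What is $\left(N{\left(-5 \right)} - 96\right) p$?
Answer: $85026$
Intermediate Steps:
$H = -94$ ($H = \left(- \frac{1}{7}\right) 658 = -94$)
$N{\left(u \right)} = -3 + u^{2}$
$p = -1149$ ($p = -94 - 1055 = -1149$)
$\left(N{\left(-5 \right)} - 96\right) p = \left(\left(-3 + \left(-5\right)^{2}\right) - 96\right) \left(-1149\right) = \left(\left(-3 + 25\right) - 96\right) \left(-1149\right) = \left(22 - 96\right) \left(-1149\right) = \left(-74\right) \left(-1149\right) = 85026$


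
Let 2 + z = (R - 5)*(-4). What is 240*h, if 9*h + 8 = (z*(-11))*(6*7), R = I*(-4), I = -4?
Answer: 1699520/3 ≈ 5.6651e+5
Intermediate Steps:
R = 16 (R = -4*(-4) = 16)
z = -46 (z = -2 + (16 - 5)*(-4) = -2 + 11*(-4) = -2 - 44 = -46)
h = 21244/9 (h = -8/9 + ((-46*(-11))*(6*7))/9 = -8/9 + (506*42)/9 = -8/9 + (⅑)*21252 = -8/9 + 7084/3 = 21244/9 ≈ 2360.4)
240*h = 240*(21244/9) = 1699520/3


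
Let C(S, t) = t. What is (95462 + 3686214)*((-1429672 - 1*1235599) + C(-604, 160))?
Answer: -10078586306036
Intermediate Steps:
(95462 + 3686214)*((-1429672 - 1*1235599) + C(-604, 160)) = (95462 + 3686214)*((-1429672 - 1*1235599) + 160) = 3781676*((-1429672 - 1235599) + 160) = 3781676*(-2665271 + 160) = 3781676*(-2665111) = -10078586306036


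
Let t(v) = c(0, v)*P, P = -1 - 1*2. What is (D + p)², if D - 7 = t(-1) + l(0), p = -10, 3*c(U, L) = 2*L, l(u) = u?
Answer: 1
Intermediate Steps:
c(U, L) = 2*L/3 (c(U, L) = (2*L)/3 = 2*L/3)
P = -3 (P = -1 - 2 = -3)
t(v) = -2*v (t(v) = (2*v/3)*(-3) = -2*v)
D = 9 (D = 7 + (-2*(-1) + 0) = 7 + (2 + 0) = 7 + 2 = 9)
(D + p)² = (9 - 10)² = (-1)² = 1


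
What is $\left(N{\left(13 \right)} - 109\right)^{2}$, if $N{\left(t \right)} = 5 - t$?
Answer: $13689$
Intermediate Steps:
$\left(N{\left(13 \right)} - 109\right)^{2} = \left(\left(5 - 13\right) - 109\right)^{2} = \left(-8 - 109\right)^{2} = \left(-117\right)^{2} = 13689$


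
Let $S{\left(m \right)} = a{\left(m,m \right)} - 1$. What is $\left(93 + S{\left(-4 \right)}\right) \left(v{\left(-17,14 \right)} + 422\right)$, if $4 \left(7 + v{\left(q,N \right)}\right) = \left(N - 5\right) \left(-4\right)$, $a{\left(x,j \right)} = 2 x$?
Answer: $34104$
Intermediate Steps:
$v{\left(q,N \right)} = -2 - N$ ($v{\left(q,N \right)} = -7 + \frac{\left(N - 5\right) \left(-4\right)}{4} = -7 + \frac{\left(-5 + N\right) \left(-4\right)}{4} = -7 + \frac{20 - 4 N}{4} = -7 - \left(-5 + N\right) = -2 - N$)
$S{\left(m \right)} = -1 + 2 m$ ($S{\left(m \right)} = 2 m - 1 = -1 + 2 m$)
$\left(93 + S{\left(-4 \right)}\right) \left(v{\left(-17,14 \right)} + 422\right) = \left(93 + \left(-1 + 2 \left(-4\right)\right)\right) \left(\left(-2 - 14\right) + 422\right) = \left(93 - 9\right) \left(\left(-2 - 14\right) + 422\right) = \left(93 - 9\right) \left(-16 + 422\right) = 84 \cdot 406 = 34104$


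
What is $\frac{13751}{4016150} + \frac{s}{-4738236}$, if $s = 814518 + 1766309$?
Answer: $- \frac{5149916436407}{9514733255700} \approx -0.54126$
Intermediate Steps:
$s = 2580827$
$\frac{13751}{4016150} + \frac{s}{-4738236} = \frac{13751}{4016150} + \frac{2580827}{-4738236} = 13751 \cdot \frac{1}{4016150} + 2580827 \left(- \frac{1}{4738236}\right) = \frac{13751}{4016150} - \frac{2580827}{4738236} = - \frac{5149916436407}{9514733255700}$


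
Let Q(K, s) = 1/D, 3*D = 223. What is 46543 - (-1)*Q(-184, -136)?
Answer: 10379092/223 ≈ 46543.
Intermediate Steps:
D = 223/3 (D = (⅓)*223 = 223/3 ≈ 74.333)
Q(K, s) = 3/223 (Q(K, s) = 1/(223/3) = 3/223)
46543 - (-1)*Q(-184, -136) = 46543 - (-1)*3/223 = 46543 - 1*(-3/223) = 46543 + 3/223 = 10379092/223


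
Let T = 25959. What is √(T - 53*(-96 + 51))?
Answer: 2*√7086 ≈ 168.36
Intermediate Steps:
√(T - 53*(-96 + 51)) = √(25959 - 53*(-96 + 51)) = √(25959 - 53*(-45)) = √(25959 + 2385) = √28344 = 2*√7086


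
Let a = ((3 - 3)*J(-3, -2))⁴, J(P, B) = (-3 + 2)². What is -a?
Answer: 0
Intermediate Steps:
J(P, B) = 1 (J(P, B) = (-1)² = 1)
a = 0 (a = ((3 - 3)*1)⁴ = (0*1)⁴ = 0⁴ = 0)
-a = -1*0 = 0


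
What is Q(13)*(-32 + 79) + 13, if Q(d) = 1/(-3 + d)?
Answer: 177/10 ≈ 17.700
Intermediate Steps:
Q(13)*(-32 + 79) + 13 = (-32 + 79)/(-3 + 13) + 13 = 47/10 + 13 = 177/10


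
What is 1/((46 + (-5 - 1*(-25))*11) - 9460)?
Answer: -1/9194 ≈ -0.00010877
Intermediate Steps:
1/((46 + (-5 - 1*(-25))*11) - 9460) = 1/((46 + (-5 + 25)*11) - 9460) = 1/((46 + 20*11) - 9460) = 1/((46 + 220) - 9460) = 1/(266 - 9460) = 1/(-9194) = -1/9194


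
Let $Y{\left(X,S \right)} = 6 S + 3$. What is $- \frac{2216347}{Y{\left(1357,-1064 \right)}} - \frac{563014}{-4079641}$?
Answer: $\frac{9045492683761}{26032189221} \approx 347.47$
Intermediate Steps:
$Y{\left(X,S \right)} = 3 + 6 S$
$- \frac{2216347}{Y{\left(1357,-1064 \right)}} - \frac{563014}{-4079641} = - \frac{2216347}{3 + 6 \left(-1064\right)} - \frac{563014}{-4079641} = - \frac{2216347}{3 - 6384} - - \frac{563014}{4079641} = - \frac{2216347}{-6381} + \frac{563014}{4079641} = \left(-2216347\right) \left(- \frac{1}{6381}\right) + \frac{563014}{4079641} = \frac{2216347}{6381} + \frac{563014}{4079641} = \frac{9045492683761}{26032189221}$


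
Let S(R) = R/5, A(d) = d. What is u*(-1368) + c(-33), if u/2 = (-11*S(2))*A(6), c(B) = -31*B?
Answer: 366267/5 ≈ 73253.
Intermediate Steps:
S(R) = R/5 (S(R) = R*(⅕) = R/5)
u = -264/5 (u = 2*(-11*2/5*6) = 2*(-11*⅖*6) = 2*(-22/5*6) = 2*(-132/5) = -264/5 ≈ -52.800)
u*(-1368) + c(-33) = -264/5*(-1368) - 31*(-33) = 361152/5 + 1023 = 366267/5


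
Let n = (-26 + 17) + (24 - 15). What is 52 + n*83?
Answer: 52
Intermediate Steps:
n = 0 (n = -9 + 9 = 0)
52 + n*83 = 52 + 0*83 = 52 + 0 = 52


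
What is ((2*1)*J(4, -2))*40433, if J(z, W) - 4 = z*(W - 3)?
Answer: -1293856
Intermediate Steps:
J(z, W) = 4 + z*(-3 + W) (J(z, W) = 4 + z*(W - 3) = 4 + z*(-3 + W))
((2*1)*J(4, -2))*40433 = ((2*1)*(4 - 3*4 - 2*4))*40433 = (2*(4 - 12 - 8))*40433 = (2*(-16))*40433 = -32*40433 = -1293856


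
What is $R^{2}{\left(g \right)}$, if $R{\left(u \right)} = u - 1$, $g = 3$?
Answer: $4$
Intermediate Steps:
$R{\left(u \right)} = -1 + u$
$R^{2}{\left(g \right)} = \left(-1 + 3\right)^{2} = 2^{2} = 4$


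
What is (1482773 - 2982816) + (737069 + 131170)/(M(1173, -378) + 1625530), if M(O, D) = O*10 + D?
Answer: -2455392517687/1636882 ≈ -1.5000e+6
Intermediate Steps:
M(O, D) = D + 10*O (M(O, D) = 10*O + D = D + 10*O)
(1482773 - 2982816) + (737069 + 131170)/(M(1173, -378) + 1625530) = (1482773 - 2982816) + (737069 + 131170)/((-378 + 10*1173) + 1625530) = -1500043 + 868239/((-378 + 11730) + 1625530) = -1500043 + 868239/(11352 + 1625530) = -1500043 + 868239/1636882 = -2455392517687/1636882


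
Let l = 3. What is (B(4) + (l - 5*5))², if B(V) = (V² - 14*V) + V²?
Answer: 2116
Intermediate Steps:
B(V) = -14*V + 2*V²
(B(4) + (l - 5*5))² = (2*4*(-7 + 4) + (3 - 5*5))² = (2*4*(-3) + (3 - 25))² = (-24 - 22)² = (-46)² = 2116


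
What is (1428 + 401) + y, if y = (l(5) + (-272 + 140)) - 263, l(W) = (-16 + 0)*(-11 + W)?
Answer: 1530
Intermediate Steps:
l(W) = 176 - 16*W (l(W) = -16*(-11 + W) = 176 - 16*W)
y = -299 (y = ((176 - 16*5) + (-272 + 140)) - 263 = ((176 - 80) - 132) - 263 = (96 - 132) - 263 = -36 - 263 = -299)
(1428 + 401) + y = (1428 + 401) - 299 = 1829 - 299 = 1530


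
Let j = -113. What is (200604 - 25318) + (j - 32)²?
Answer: 196311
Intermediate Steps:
(200604 - 25318) + (j - 32)² = (200604 - 25318) + (-113 - 32)² = 175286 + (-145)² = 175286 + 21025 = 196311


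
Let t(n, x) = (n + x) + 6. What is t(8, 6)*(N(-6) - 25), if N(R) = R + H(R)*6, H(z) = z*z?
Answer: 3700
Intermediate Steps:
H(z) = z**2
t(n, x) = 6 + n + x
N(R) = R + 6*R**2 (N(R) = R + R**2*6 = R + 6*R**2)
t(8, 6)*(N(-6) - 25) = (6 + 8 + 6)*(-6*(1 + 6*(-6)) - 25) = 20*(-6*(1 - 36) - 25) = 20*(-6*(-35) - 25) = 20*(210 - 25) = 20*185 = 3700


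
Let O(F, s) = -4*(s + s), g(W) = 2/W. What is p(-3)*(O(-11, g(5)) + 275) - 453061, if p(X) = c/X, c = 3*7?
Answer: -2274818/5 ≈ -4.5496e+5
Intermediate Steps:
c = 21
p(X) = 21/X
O(F, s) = -8*s
p(-3)*(O(-11, g(5)) + 275) - 453061 = (21/(-3))*(-16/5 + 275) - 453061 = (21*(-⅓))*(-16/5 + 275) - 453061 = -7*(-8*⅖ + 275) - 453061 = -7*(-16/5 + 275) - 453061 = -7*1359/5 - 453061 = -9513/5 - 453061 = -2274818/5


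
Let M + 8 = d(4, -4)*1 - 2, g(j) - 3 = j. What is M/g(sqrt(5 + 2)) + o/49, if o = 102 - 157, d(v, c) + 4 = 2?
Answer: -937/49 + 6*sqrt(7) ≈ -3.2479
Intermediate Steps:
g(j) = 3 + j
d(v, c) = -2 (d(v, c) = -4 + 2 = -2)
M = -12 (M = -8 + (-2*1 - 2) = -8 + (-2 - 2) = -8 - 4 = -12)
o = -55
M/g(sqrt(5 + 2)) + o/49 = -12/(3 + sqrt(5 + 2)) - 55/49 = -12/(3 + sqrt(7)) - 55*1/49 = -12/(3 + sqrt(7)) - 55/49 = -55/49 - 12/(3 + sqrt(7))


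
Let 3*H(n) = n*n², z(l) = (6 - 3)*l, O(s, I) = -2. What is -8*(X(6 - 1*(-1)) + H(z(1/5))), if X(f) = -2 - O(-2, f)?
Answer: -72/125 ≈ -0.57600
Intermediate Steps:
z(l) = 3*l
H(n) = n³/3 (H(n) = (n*n²)/3 = n³/3)
X(f) = 0 (X(f) = -2 - 1*(-2) = -2 + 2 = 0)
-8*(X(6 - 1*(-1)) + H(z(1/5))) = -8*(0 + (3/5)³/3) = -8*(0 + (3*(⅕))³/3) = -8*(0 + (⅗)³/3) = -8*(0 + (⅓)*(27/125)) = -8*(0 + 9/125) = -8*9/125 = -72/125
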